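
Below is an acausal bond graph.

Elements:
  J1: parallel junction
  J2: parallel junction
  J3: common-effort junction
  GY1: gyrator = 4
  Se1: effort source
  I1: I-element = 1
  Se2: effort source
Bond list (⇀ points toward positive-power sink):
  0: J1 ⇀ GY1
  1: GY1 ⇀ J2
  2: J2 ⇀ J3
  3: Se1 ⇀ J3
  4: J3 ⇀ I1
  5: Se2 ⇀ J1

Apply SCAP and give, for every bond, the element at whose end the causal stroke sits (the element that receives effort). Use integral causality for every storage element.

β3 stroke at J3  (Se1 (Se) sets effort on bond)
β5 stroke at J1  (Se2 (Se) sets effort on bond)
β0 stroke at GY1  (J1 effort already set via bond 5)
β2 stroke at J2  (0-jn J3 has e-setter on 3)
β4 stroke at I1  (J3 effort already set via bond 3)
β1 stroke at GY1  (GY GY1: same side as bond 0)

#0 |GY1
#1 |GY1
#2 |J2
#3 |J3
#4 |I1
#5 |J1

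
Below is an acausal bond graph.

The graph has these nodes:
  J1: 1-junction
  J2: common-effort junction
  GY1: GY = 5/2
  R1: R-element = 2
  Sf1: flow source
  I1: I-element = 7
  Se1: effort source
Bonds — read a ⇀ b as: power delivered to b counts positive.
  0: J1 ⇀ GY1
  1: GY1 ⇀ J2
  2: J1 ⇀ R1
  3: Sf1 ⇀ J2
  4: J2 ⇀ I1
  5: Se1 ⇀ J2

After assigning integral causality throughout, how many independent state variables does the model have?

1  (I1 all integral)

#3 stroke at Sf1  (source Sf1 imposes f)
#5 stroke at J2  (source Se1 imposes e)
#1 stroke at GY1  (J2 effort already set via bond 5)
#4 stroke at I1  (J2: bond 5 brought effort, rest push out)
#0 stroke at GY1  (GY GY1: same side as bond 1)
#2 stroke at J1  (J1: bond 0 brought flow, rest push out)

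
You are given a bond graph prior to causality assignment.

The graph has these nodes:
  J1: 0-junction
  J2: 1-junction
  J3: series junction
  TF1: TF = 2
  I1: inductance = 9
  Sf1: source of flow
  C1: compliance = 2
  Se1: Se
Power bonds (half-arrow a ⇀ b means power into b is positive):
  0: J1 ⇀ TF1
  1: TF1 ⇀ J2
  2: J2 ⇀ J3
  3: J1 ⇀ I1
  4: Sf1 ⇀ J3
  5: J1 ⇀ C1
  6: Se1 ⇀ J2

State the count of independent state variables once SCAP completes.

β4 →Sf1  (source Sf1 imposes f)
β6 →J2  (Se1 fixes effort; stroke away)
β2 →J3  (J3: bond 4 brought flow, rest push out)
β1 →J2  (common-f at J2 fixed by 2)
β0 →TF1  (TF TF1: opposite of bond 1)
β3 →I1  (I1 integral (f out))
β5 →J1  (closing 0-jn rule on J1)

2  (C1, I1 all integral)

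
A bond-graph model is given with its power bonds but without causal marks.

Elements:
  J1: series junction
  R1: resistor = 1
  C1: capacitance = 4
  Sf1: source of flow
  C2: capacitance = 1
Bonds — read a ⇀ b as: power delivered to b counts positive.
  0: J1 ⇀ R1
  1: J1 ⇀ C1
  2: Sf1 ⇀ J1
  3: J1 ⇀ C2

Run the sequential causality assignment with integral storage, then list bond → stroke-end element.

b0 |J1
b1 |J1
b2 |Sf1
b3 |J1

#2 stroke at Sf1  (Sf1 (Sf) sets flow on bond)
#0 stroke at J1  (1-jn J1 has f-setter on 2)
#1 stroke at J1  (J1 flow already set via bond 2)
#3 stroke at J1  (common-f at J1 fixed by 2)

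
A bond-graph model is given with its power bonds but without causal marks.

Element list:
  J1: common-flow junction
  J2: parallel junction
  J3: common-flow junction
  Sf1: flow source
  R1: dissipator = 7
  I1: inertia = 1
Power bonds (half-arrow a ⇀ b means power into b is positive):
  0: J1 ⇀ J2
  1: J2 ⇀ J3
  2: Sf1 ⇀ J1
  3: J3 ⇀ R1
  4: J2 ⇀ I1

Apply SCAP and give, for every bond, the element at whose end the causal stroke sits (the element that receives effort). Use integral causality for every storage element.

bond 0 |J1
bond 1 |J2
bond 2 |Sf1
bond 3 |J3
bond 4 |I1

b2 |Sf1  (Sf1 (Sf) sets flow on bond)
b0 |J1  (1-jn J1 has f-setter on 2)
b4 |I1  (I1 integral (f out))
b1 |J2  (only one effort-in slot at J2)
b3 |J3  (J3 flow already set via bond 1)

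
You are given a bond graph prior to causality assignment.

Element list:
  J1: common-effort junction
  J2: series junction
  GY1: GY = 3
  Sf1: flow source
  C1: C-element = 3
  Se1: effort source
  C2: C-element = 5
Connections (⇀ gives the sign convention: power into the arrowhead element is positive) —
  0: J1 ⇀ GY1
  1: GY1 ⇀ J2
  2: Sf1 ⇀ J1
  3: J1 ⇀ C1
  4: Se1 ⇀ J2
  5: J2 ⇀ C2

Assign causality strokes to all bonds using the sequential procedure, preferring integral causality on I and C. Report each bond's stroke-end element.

bond 2 stroke→Sf1  (Sf1 fixes flow; stroke at Sf1)
bond 4 stroke→J2  (source Se1 imposes e)
bond 3 stroke→J1  (C1: C, integral causality)
bond 0 stroke→GY1  (common-e at J1 fixed by 3)
bond 1 stroke→GY1  (GY1: gyrator matches bond 0)
bond 5 stroke→J2  (J2: bond 1 brought flow, rest push out)

#0 |GY1
#1 |GY1
#2 |Sf1
#3 |J1
#4 |J2
#5 |J2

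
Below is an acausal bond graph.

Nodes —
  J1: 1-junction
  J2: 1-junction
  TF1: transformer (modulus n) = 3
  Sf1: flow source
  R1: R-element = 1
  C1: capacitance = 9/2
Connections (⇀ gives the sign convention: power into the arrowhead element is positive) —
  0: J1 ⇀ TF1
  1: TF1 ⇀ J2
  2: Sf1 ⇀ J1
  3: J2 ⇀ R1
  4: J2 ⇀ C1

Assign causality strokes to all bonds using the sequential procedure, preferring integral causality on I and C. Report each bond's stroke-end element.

#2 →Sf1  (Sf1 fixes flow; stroke at Sf1)
#0 →J1  (1-jn J1 has f-setter on 2)
#1 →TF1  (TF1 one-in-one-out from 0)
#3 →J2  (common-f at J2 fixed by 1)
#4 →J2  (J2 flow already set via bond 1)

β0 |J1
β1 |TF1
β2 |Sf1
β3 |J2
β4 |J2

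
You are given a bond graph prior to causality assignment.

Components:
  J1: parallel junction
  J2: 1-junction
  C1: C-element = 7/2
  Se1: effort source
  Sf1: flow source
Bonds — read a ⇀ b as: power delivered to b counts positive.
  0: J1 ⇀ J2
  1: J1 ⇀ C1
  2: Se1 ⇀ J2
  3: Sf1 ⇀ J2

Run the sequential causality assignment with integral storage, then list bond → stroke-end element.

bond 2 |J2  (Se1 (Se) sets effort on bond)
bond 3 |Sf1  (Sf1 (Sf) sets flow on bond)
bond 0 |J2  (J2: bond 3 brought flow, rest push out)
bond 1 |J1  (J1: last free bond brings effort in)

β0 |J2
β1 |J1
β2 |J2
β3 |Sf1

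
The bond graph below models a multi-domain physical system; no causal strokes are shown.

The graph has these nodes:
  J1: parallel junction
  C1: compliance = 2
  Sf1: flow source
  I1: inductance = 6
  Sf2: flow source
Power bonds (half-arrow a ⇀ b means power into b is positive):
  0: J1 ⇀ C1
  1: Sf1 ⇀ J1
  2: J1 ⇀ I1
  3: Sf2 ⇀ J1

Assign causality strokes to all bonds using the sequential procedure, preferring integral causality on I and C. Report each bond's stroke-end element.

β1 |Sf1  (Sf1 fixes flow; stroke at Sf1)
β3 |Sf2  (Sf2: flow source, stroke at near end)
β0 |J1  (C1 outputs effort q/C1)
β2 |I1  (J1: bond 0 brought effort, rest push out)

bond 0 |J1
bond 1 |Sf1
bond 2 |I1
bond 3 |Sf2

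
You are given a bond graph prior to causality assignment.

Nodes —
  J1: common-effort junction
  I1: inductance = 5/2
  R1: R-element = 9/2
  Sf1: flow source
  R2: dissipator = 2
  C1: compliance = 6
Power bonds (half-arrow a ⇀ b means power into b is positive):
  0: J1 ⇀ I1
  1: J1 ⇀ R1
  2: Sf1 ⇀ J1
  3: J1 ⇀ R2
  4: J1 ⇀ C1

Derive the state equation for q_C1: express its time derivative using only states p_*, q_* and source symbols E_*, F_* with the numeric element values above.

β2 →Sf1  (Sf1 fixes flow; stroke at Sf1)
β0 →I1  (I1 integral (f out))
β4 →J1  (C1: C, integral causality)
β1 →R1  (common-e at J1 fixed by 4)
β3 →R2  (common-e at J1 fixed by 4)

dq_C1/dt = F_Sf1 - 2*p_I1/5 - 13*q_C1/108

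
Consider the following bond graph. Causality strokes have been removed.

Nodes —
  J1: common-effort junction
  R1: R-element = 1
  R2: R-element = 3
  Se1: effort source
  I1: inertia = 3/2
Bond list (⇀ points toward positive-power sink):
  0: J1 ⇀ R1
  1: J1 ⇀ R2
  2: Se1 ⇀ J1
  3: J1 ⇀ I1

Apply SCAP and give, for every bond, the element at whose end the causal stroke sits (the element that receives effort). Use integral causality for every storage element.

#0 →R1
#1 →R2
#2 →J1
#3 →I1

b2 →J1  (Se1 fixes effort; stroke away)
b0 →R1  (J1: bond 2 brought effort, rest push out)
b1 →R2  (common-e at J1 fixed by 2)
b3 →I1  (0-jn J1 has e-setter on 2)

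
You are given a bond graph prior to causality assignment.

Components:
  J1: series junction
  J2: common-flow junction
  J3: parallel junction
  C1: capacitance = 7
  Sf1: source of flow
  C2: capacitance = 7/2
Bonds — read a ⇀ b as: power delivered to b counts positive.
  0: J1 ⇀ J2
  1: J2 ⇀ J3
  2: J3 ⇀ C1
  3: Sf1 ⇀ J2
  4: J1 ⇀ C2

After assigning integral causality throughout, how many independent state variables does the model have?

bond 3 →Sf1  (source Sf1 imposes f)
bond 0 →J2  (J2 flow already set via bond 3)
bond 1 →J2  (1-jn J2 has f-setter on 3)
bond 2 →J3  (J3 needs exactly one e-in)
bond 4 →J1  (common-f at J1 fixed by 0)

2  (C1, C2 all integral)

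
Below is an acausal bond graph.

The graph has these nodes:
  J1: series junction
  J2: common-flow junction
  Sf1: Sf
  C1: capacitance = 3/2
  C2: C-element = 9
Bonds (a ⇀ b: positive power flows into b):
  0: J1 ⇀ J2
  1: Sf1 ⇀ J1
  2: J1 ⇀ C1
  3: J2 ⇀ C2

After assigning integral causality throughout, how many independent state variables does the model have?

bond 1 |Sf1  (source Sf1 imposes f)
bond 0 |J1  (common-f at J1 fixed by 1)
bond 2 |J1  (common-f at J1 fixed by 1)
bond 3 |J2  (common-f at J2 fixed by 0)

2  (C1, C2 all integral)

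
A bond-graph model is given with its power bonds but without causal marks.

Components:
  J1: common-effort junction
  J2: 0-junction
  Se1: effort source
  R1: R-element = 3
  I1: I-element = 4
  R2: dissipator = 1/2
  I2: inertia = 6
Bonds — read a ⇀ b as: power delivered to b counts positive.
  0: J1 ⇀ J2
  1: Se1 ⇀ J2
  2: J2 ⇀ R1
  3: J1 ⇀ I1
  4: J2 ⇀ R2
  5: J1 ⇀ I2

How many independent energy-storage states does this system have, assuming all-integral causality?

2  (I1, I2 all integral)

#1 stroke→J2  (source Se1 imposes e)
#0 stroke→J1  (common-e at J2 fixed by 1)
#2 stroke→R1  (J2: bond 1 brought effort, rest push out)
#4 stroke→R2  (J2 effort already set via bond 1)
#3 stroke→I1  (J1 effort already set via bond 0)
#5 stroke→I2  (J1: bond 0 brought effort, rest push out)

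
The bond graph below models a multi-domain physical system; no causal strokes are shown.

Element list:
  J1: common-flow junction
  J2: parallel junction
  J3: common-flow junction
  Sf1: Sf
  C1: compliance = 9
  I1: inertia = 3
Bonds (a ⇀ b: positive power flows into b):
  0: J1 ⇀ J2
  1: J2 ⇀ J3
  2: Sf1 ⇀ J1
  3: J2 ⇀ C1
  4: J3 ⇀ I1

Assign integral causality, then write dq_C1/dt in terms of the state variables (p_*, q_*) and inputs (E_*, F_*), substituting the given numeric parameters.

β2 stroke at Sf1  (Sf1: flow source, stroke at near end)
β0 stroke at J1  (1-jn J1 has f-setter on 2)
β3 stroke at J2  (C1 outputs effort q/C1)
β1 stroke at J3  (J2 effort already set via bond 3)
β4 stroke at I1  (J3 needs exactly one f-in)

dq_C1/dt = F_Sf1 - p_I1/3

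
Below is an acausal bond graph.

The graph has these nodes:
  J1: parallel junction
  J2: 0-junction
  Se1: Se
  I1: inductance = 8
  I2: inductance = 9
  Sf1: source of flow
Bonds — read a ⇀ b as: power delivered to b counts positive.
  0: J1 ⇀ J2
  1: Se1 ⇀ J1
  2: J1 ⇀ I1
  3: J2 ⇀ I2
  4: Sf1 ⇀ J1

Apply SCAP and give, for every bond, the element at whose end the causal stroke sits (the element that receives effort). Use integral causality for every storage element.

bond 1 stroke→J1  (source Se1 imposes e)
bond 4 stroke→Sf1  (Sf1: flow source, stroke at near end)
bond 0 stroke→J2  (J1: bond 1 brought effort, rest push out)
bond 2 stroke→I1  (J1 effort already set via bond 1)
bond 3 stroke→I2  (J2: bond 0 brought effort, rest push out)

β0 →J2
β1 →J1
β2 →I1
β3 →I2
β4 →Sf1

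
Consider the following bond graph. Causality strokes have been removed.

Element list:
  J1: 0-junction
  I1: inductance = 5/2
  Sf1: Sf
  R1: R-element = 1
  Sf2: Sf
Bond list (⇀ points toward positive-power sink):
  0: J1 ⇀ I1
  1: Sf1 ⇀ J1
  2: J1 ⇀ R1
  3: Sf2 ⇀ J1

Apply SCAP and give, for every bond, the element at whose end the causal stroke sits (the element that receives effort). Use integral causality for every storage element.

b1 →Sf1  (Sf1 (Sf) sets flow on bond)
b3 →Sf2  (Sf2: flow source, stroke at near end)
b0 →I1  (I1 integral (f out))
b2 →J1  (J1 needs exactly one e-in)

b0 stroke→I1
b1 stroke→Sf1
b2 stroke→J1
b3 stroke→Sf2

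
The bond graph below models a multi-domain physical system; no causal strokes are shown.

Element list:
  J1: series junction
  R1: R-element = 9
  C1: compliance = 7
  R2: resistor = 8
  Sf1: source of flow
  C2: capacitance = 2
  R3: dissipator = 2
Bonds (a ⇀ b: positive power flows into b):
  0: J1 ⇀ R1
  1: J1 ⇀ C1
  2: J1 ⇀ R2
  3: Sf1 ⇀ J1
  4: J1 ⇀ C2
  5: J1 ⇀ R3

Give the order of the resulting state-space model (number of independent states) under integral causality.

β3 stroke→Sf1  (Sf1 fixes flow; stroke at Sf1)
β0 stroke→J1  (J1 flow already set via bond 3)
β1 stroke→J1  (J1: bond 3 brought flow, rest push out)
β2 stroke→J1  (J1 flow already set via bond 3)
β4 stroke→J1  (common-f at J1 fixed by 3)
β5 stroke→J1  (J1 flow already set via bond 3)

2  (C1, C2 all integral)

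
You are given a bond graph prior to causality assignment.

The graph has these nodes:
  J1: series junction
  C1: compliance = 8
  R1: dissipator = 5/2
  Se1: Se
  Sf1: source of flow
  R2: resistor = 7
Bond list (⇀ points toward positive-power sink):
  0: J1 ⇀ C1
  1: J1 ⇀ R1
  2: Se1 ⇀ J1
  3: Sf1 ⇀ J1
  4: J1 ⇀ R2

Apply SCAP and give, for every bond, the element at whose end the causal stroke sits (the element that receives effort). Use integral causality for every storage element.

bond 0 →J1
bond 1 →J1
bond 2 →J1
bond 3 →Sf1
bond 4 →J1

#2 →J1  (Se1 (Se) sets effort on bond)
#3 →Sf1  (source Sf1 imposes f)
#0 →J1  (J1 flow already set via bond 3)
#1 →J1  (common-f at J1 fixed by 3)
#4 →J1  (J1 flow already set via bond 3)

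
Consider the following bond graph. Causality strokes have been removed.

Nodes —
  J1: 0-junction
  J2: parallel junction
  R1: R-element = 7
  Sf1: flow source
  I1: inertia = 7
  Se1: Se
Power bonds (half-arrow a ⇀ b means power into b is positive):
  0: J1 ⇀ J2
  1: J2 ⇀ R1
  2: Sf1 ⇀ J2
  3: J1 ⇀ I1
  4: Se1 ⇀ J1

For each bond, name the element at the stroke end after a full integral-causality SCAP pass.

bond 2 stroke at Sf1  (Sf1 (Sf) sets flow on bond)
bond 4 stroke at J1  (Se1: effort source, stroke at far end)
bond 0 stroke at J2  (J1: bond 4 brought effort, rest push out)
bond 3 stroke at I1  (J1: bond 4 brought effort, rest push out)
bond 1 stroke at R1  (0-jn J2 has e-setter on 0)

β0 stroke at J2
β1 stroke at R1
β2 stroke at Sf1
β3 stroke at I1
β4 stroke at J1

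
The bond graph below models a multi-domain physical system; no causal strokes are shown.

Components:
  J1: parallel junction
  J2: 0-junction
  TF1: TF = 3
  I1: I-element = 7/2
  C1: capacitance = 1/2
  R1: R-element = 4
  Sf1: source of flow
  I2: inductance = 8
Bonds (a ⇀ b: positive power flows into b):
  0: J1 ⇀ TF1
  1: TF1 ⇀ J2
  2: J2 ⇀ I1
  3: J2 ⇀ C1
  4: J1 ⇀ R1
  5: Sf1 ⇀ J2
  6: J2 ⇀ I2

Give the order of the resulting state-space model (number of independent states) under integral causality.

bond 5 |Sf1  (source Sf1 imposes f)
bond 2 |I1  (I1 integral (f out))
bond 3 |J2  (C1: C, integral causality)
bond 1 |TF1  (0-jn J2 has e-setter on 3)
bond 6 |I2  (J2 effort already set via bond 3)
bond 0 |J1  (TF1: transformer flips bond 1)
bond 4 |R1  (J1: bond 0 brought effort, rest push out)

3  (C1, I1, I2 all integral)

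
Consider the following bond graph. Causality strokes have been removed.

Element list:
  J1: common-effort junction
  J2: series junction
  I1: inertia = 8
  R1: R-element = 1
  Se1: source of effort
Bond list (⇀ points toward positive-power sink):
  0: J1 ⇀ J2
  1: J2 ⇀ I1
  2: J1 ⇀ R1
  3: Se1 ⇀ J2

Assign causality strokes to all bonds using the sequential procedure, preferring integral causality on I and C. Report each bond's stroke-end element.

β3 |J2  (source Se1 imposes e)
β1 |I1  (prefer integral on I1)
β0 |J2  (1-jn J2 has f-setter on 1)
β2 |J1  (closing 0-jn rule on J1)

b0 |J2
b1 |I1
b2 |J1
b3 |J2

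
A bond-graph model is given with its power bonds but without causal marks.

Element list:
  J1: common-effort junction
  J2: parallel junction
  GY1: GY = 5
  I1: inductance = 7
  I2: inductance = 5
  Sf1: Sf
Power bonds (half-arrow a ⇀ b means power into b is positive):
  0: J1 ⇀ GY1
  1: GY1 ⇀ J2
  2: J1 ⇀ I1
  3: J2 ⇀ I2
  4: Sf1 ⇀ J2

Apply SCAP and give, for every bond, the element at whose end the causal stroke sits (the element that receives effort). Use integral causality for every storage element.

b0 →J1
b1 →J2
b2 →I1
b3 →I2
b4 →Sf1

#4 stroke at Sf1  (source Sf1 imposes f)
#2 stroke at I1  (prefer integral on I1)
#0 stroke at J1  (closing 0-jn rule on J1)
#1 stroke at J2  (through GY1, causality inverts; strokes same side of GY1)
#3 stroke at I2  (0-jn J2 has e-setter on 1)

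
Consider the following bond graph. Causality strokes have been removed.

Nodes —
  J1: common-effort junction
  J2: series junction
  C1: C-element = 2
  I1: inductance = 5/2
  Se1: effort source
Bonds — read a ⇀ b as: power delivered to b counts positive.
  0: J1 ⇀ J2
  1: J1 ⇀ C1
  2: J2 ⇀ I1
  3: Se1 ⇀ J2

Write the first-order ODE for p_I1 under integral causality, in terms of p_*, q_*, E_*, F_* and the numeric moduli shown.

b3 stroke at J2  (Se1: effort source, stroke at far end)
b1 stroke at J1  (C1 integral (e out))
b0 stroke at J2  (common-e at J1 fixed by 1)
b2 stroke at I1  (closing 1-jn rule on J2)

dp_I1/dt = E_Se1 + q_C1/2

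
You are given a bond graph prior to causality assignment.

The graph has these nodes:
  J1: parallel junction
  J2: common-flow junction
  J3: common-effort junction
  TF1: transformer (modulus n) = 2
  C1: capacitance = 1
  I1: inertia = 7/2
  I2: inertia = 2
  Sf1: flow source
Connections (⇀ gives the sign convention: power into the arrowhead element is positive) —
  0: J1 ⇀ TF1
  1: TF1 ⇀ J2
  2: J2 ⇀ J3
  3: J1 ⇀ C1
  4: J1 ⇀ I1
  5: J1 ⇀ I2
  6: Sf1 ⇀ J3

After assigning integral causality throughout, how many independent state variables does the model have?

bond 6 →Sf1  (Sf1 fixes flow; stroke at Sf1)
bond 2 →J3  (J3 needs exactly one e-in)
bond 1 →J2  (J2 flow already set via bond 2)
bond 0 →TF1  (TF1 one-in-one-out from 1)
bond 3 →J1  (prefer integral on C1)
bond 4 →I1  (J1 effort already set via bond 3)
bond 5 →I2  (common-e at J1 fixed by 3)

3  (C1, I1, I2 all integral)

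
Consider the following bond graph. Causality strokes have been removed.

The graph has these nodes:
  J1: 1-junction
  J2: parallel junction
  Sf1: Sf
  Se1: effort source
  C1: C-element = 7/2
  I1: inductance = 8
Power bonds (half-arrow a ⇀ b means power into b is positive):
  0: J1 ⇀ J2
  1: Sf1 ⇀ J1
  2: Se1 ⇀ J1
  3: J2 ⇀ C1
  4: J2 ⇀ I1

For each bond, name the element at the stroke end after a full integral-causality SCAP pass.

bond 0 →J1
bond 1 →Sf1
bond 2 →J1
bond 3 →J2
bond 4 →I1

bond 1 |Sf1  (Sf1 fixes flow; stroke at Sf1)
bond 2 |J1  (source Se1 imposes e)
bond 0 |J1  (common-f at J1 fixed by 1)
bond 3 |J2  (C1 integral (e out))
bond 4 |I1  (J2: bond 3 brought effort, rest push out)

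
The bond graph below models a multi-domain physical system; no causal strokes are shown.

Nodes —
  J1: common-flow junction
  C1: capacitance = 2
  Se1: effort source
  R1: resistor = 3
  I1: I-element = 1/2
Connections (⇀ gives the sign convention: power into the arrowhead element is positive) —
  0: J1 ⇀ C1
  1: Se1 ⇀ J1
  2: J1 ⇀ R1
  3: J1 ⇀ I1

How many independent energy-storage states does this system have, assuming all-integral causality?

β1 →J1  (Se1 (Se) sets effort on bond)
β0 →J1  (C1: C, integral causality)
β3 →I1  (prefer integral on I1)
β2 →J1  (common-f at J1 fixed by 3)

2  (C1, I1 all integral)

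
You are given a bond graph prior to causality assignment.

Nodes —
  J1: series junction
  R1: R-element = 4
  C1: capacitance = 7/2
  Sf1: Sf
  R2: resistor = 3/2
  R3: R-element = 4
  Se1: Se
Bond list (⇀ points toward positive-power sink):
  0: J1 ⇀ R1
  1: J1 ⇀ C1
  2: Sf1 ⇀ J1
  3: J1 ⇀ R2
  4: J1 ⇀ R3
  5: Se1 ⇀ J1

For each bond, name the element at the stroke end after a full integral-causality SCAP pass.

#0 stroke at J1
#1 stroke at J1
#2 stroke at Sf1
#3 stroke at J1
#4 stroke at J1
#5 stroke at J1

#2 |Sf1  (Sf1 (Sf) sets flow on bond)
#5 |J1  (Se1 fixes effort; stroke away)
#0 |J1  (J1 flow already set via bond 2)
#1 |J1  (J1 flow already set via bond 2)
#3 |J1  (J1: bond 2 brought flow, rest push out)
#4 |J1  (1-jn J1 has f-setter on 2)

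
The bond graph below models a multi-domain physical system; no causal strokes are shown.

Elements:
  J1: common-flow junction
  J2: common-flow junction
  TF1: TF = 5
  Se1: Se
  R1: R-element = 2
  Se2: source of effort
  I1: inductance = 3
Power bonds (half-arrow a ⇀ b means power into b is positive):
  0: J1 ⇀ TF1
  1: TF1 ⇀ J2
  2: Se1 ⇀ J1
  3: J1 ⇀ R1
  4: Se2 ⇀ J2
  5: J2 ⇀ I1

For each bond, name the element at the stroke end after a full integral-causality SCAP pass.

β2 |J1  (source Se1 imposes e)
β4 |J2  (Se2 fixes effort; stroke away)
β5 |I1  (I1: I, integral causality)
β1 |J2  (J2 flow already set via bond 5)
β0 |TF1  (TF TF1: opposite of bond 1)
β3 |J1  (J1 flow already set via bond 0)

bond 0 stroke→TF1
bond 1 stroke→J2
bond 2 stroke→J1
bond 3 stroke→J1
bond 4 stroke→J2
bond 5 stroke→I1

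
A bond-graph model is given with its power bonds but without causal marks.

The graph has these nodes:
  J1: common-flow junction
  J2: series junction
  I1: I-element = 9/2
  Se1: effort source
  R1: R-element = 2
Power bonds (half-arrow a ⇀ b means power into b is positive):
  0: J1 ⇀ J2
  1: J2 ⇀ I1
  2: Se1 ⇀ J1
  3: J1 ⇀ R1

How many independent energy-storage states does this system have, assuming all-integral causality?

1  (I1 all integral)

bond 2 |J1  (Se1 (Se) sets effort on bond)
bond 1 |I1  (prefer integral on I1)
bond 0 |J2  (1-jn J2 has f-setter on 1)
bond 3 |J1  (J1 flow already set via bond 0)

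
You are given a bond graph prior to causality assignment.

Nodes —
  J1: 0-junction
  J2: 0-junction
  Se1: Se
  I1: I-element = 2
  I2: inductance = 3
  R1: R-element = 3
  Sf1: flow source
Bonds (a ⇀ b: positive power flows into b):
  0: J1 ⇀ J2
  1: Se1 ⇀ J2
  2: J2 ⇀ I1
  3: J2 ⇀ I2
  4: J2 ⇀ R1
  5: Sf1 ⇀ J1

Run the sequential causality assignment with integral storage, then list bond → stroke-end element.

b1 stroke→J2  (Se1 (Se) sets effort on bond)
b5 stroke→Sf1  (source Sf1 imposes f)
b0 stroke→J1  (J1 needs exactly one e-in)
b2 stroke→I1  (0-jn J2 has e-setter on 1)
b3 stroke→I2  (J2 effort already set via bond 1)
b4 stroke→R1  (J2: bond 1 brought effort, rest push out)

#0 stroke at J1
#1 stroke at J2
#2 stroke at I1
#3 stroke at I2
#4 stroke at R1
#5 stroke at Sf1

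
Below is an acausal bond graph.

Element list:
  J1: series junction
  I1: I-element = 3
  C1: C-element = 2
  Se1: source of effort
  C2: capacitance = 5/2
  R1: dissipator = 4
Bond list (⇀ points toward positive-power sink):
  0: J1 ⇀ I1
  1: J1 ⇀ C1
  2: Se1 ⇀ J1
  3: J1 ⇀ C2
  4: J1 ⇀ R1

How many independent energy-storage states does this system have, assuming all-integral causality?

3  (C1, C2, I1 all integral)

β2 →J1  (source Se1 imposes e)
β0 →I1  (prefer integral on I1)
β1 →J1  (J1 flow already set via bond 0)
β3 →J1  (common-f at J1 fixed by 0)
β4 →J1  (J1 flow already set via bond 0)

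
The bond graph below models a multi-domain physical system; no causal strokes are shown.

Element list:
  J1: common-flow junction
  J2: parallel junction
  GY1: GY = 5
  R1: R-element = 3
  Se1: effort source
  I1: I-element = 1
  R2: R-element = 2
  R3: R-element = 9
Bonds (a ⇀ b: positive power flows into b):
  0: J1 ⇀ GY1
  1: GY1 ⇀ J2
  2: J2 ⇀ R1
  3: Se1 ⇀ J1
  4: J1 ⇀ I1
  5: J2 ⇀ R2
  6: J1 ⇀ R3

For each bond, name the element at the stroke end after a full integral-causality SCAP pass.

β0 |J1
β1 |J2
β2 |R1
β3 |J1
β4 |I1
β5 |R2
β6 |J1

#3 →J1  (Se1 (Se) sets effort on bond)
#4 →I1  (prefer integral on I1)
#0 →J1  (1-jn J1 has f-setter on 4)
#6 →J1  (J1 flow already set via bond 4)
#1 →J2  (through GY1, causality inverts; strokes same side of GY1)
#2 →R1  (0-jn J2 has e-setter on 1)
#5 →R2  (0-jn J2 has e-setter on 1)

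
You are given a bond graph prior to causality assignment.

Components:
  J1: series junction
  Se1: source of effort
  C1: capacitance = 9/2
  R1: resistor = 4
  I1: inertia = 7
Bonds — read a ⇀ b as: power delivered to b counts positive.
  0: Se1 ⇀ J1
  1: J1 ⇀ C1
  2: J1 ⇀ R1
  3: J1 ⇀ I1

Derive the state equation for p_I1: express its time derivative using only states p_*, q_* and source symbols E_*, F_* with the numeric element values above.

b0 stroke at J1  (Se1 (Se) sets effort on bond)
b1 stroke at J1  (prefer integral on C1)
b3 stroke at I1  (I1: I, integral causality)
b2 stroke at J1  (common-f at J1 fixed by 3)

dp_I1/dt = E_Se1 - 4*p_I1/7 - 2*q_C1/9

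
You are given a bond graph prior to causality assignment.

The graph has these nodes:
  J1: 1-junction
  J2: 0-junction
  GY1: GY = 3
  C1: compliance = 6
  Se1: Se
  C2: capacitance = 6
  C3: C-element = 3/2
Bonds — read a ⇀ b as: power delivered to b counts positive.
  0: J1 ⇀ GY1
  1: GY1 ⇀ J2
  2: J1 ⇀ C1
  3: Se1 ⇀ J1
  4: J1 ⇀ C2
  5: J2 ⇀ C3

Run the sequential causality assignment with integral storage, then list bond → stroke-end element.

β0 stroke at GY1
β1 stroke at GY1
β2 stroke at J1
β3 stroke at J1
β4 stroke at J1
β5 stroke at J2

b3 stroke→J1  (Se1 (Se) sets effort on bond)
b2 stroke→J1  (C1: C, integral causality)
b4 stroke→J1  (C2 integral (e out))
b0 stroke→GY1  (J1: last free bond brings flow in)
b1 stroke→GY1  (GY1: gyrator matches bond 0)
b5 stroke→J2  (J2 needs exactly one e-in)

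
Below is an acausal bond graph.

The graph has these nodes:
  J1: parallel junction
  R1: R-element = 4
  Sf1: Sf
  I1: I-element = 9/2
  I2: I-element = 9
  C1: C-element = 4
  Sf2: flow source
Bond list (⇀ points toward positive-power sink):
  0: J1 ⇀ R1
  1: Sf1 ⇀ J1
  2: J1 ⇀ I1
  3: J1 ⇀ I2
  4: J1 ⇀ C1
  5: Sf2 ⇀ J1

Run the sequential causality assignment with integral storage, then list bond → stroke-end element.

β0 |R1
β1 |Sf1
β2 |I1
β3 |I2
β4 |J1
β5 |Sf2

β1 stroke at Sf1  (Sf1 (Sf) sets flow on bond)
β5 stroke at Sf2  (Sf2: flow source, stroke at near end)
β2 stroke at I1  (I1 integral (f out))
β3 stroke at I2  (I2 integral (f out))
β4 stroke at J1  (C1 integral (e out))
β0 stroke at R1  (0-jn J1 has e-setter on 4)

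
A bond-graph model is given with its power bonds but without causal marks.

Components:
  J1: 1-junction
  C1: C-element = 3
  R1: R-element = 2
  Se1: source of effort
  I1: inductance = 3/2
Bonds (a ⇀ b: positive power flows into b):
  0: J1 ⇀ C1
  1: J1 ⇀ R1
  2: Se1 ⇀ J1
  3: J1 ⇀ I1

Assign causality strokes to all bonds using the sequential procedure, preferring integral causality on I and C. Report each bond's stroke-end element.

β0 |J1
β1 |J1
β2 |J1
β3 |I1

bond 2 |J1  (Se1 (Se) sets effort on bond)
bond 0 |J1  (C1: C, integral causality)
bond 3 |I1  (I1: I, integral causality)
bond 1 |J1  (J1 flow already set via bond 3)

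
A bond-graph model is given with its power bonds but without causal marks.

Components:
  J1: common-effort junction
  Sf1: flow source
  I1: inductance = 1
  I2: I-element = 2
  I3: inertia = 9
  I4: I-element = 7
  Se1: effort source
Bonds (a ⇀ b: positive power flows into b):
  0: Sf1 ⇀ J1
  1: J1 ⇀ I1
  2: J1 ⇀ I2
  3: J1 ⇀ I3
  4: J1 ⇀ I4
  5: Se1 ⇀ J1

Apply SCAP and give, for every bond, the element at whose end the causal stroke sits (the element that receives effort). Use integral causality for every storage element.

β0 stroke→Sf1
β1 stroke→I1
β2 stroke→I2
β3 stroke→I3
β4 stroke→I4
β5 stroke→J1

b0 →Sf1  (Sf1 fixes flow; stroke at Sf1)
b5 →J1  (source Se1 imposes e)
b1 →I1  (common-e at J1 fixed by 5)
b2 →I2  (J1: bond 5 brought effort, rest push out)
b3 →I3  (common-e at J1 fixed by 5)
b4 →I4  (J1: bond 5 brought effort, rest push out)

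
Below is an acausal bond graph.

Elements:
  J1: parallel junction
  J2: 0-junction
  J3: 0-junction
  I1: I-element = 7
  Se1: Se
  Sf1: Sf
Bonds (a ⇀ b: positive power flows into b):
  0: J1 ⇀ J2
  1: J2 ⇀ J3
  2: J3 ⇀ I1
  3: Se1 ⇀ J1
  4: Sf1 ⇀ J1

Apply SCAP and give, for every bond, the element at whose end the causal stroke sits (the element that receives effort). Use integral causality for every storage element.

#0 →J2
#1 →J3
#2 →I1
#3 →J1
#4 →Sf1

β3 |J1  (Se1 fixes effort; stroke away)
β4 |Sf1  (Sf1 (Sf) sets flow on bond)
β0 |J2  (J1: bond 3 brought effort, rest push out)
β1 |J3  (J2: bond 0 brought effort, rest push out)
β2 |I1  (J3: bond 1 brought effort, rest push out)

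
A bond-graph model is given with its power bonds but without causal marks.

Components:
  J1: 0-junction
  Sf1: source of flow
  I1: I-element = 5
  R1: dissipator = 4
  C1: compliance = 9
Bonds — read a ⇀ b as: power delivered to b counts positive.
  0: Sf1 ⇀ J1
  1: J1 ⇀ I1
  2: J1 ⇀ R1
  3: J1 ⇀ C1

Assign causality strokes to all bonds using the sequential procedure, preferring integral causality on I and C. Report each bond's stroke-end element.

bond 0 stroke→Sf1
bond 1 stroke→I1
bond 2 stroke→R1
bond 3 stroke→J1

bond 0 |Sf1  (Sf1 fixes flow; stroke at Sf1)
bond 1 |I1  (prefer integral on I1)
bond 3 |J1  (prefer integral on C1)
bond 2 |R1  (J1: bond 3 brought effort, rest push out)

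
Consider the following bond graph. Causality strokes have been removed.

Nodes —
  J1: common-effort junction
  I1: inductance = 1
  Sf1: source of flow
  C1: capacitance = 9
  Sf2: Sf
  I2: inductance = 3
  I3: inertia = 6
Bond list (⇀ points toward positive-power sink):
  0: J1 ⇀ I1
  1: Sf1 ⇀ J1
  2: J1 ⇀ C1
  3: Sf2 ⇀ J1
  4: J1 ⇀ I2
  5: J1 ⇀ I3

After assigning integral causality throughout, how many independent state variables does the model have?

#1 →Sf1  (source Sf1 imposes f)
#3 →Sf2  (Sf2: flow source, stroke at near end)
#0 →I1  (I1: I, integral causality)
#2 →J1  (C1 outputs effort q/C1)
#4 →I2  (0-jn J1 has e-setter on 2)
#5 →I3  (J1 effort already set via bond 2)

4  (C1, I1, I2, I3 all integral)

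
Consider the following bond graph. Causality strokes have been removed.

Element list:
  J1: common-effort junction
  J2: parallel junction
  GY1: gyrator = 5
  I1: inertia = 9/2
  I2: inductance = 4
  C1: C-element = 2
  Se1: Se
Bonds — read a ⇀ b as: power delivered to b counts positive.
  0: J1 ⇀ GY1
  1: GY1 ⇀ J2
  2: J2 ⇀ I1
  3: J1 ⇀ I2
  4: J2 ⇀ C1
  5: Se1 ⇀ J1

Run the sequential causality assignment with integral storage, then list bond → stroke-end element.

bond 0 stroke at GY1
bond 1 stroke at GY1
bond 2 stroke at I1
bond 3 stroke at I2
bond 4 stroke at J2
bond 5 stroke at J1

b5 stroke→J1  (Se1 fixes effort; stroke away)
b0 stroke→GY1  (J1 effort already set via bond 5)
b3 stroke→I2  (0-jn J1 has e-setter on 5)
b1 stroke→GY1  (GY1: gyrator matches bond 0)
b2 stroke→I1  (prefer integral on I1)
b4 stroke→J2  (only one effort-in slot at J2)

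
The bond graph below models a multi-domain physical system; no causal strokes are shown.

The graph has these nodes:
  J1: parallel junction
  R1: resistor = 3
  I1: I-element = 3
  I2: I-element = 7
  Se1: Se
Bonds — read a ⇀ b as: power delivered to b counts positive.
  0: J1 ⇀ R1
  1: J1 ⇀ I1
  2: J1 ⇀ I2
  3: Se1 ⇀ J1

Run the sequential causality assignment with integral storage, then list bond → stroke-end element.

#0 stroke→R1
#1 stroke→I1
#2 stroke→I2
#3 stroke→J1

#3 |J1  (source Se1 imposes e)
#0 |R1  (0-jn J1 has e-setter on 3)
#1 |I1  (J1 effort already set via bond 3)
#2 |I2  (common-e at J1 fixed by 3)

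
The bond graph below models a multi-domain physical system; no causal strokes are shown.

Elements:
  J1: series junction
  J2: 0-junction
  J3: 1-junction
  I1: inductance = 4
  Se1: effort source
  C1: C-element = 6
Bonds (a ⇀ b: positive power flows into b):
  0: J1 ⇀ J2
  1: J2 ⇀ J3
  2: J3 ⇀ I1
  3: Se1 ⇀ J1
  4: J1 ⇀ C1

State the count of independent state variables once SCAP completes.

2  (C1, I1 all integral)

bond 3 |J1  (Se1: effort source, stroke at far end)
bond 2 |I1  (prefer integral on I1)
bond 1 |J3  (1-jn J3 has f-setter on 2)
bond 0 |J2  (J2 needs exactly one e-in)
bond 4 |J1  (1-jn J1 has f-setter on 0)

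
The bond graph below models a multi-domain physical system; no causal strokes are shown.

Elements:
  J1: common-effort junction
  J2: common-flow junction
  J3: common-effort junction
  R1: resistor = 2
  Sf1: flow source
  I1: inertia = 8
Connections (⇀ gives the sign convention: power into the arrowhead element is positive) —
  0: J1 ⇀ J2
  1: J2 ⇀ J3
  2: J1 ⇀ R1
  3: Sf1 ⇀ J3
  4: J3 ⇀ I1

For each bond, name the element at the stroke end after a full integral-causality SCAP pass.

bond 0 |J2
bond 1 |J3
bond 2 |J1
bond 3 |Sf1
bond 4 |I1

#3 |Sf1  (Sf1 fixes flow; stroke at Sf1)
#4 |I1  (I1 integral (f out))
#1 |J3  (only one effort-in slot at J3)
#0 |J2  (J2 flow already set via bond 1)
#2 |J1  (only one effort-in slot at J1)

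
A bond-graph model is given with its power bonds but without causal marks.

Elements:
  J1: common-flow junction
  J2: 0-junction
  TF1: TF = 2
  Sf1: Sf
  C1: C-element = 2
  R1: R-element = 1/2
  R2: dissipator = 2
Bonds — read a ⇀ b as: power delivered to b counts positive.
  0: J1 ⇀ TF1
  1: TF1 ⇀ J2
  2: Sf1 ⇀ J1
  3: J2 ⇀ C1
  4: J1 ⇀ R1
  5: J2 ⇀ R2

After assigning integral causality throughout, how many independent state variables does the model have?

1  (C1 all integral)

b2 |Sf1  (source Sf1 imposes f)
b0 |J1  (1-jn J1 has f-setter on 2)
b4 |J1  (J1: bond 2 brought flow, rest push out)
b1 |TF1  (through TF1, causality passes straight; one stroke at TF1)
b3 |J2  (prefer integral on C1)
b5 |R2  (0-jn J2 has e-setter on 3)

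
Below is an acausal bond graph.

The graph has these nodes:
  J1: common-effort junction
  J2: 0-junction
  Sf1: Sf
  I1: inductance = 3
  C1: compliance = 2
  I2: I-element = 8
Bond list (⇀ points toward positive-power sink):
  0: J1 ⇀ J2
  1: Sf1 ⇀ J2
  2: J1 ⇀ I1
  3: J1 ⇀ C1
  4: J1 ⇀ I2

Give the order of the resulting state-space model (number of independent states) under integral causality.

β1 stroke at Sf1  (Sf1 (Sf) sets flow on bond)
β0 stroke at J2  (J2 needs exactly one e-in)
β2 stroke at I1  (I1 outputs flow p/I1)
β3 stroke at J1  (C1 outputs effort q/C1)
β4 stroke at I2  (J1: bond 3 brought effort, rest push out)

3  (C1, I1, I2 all integral)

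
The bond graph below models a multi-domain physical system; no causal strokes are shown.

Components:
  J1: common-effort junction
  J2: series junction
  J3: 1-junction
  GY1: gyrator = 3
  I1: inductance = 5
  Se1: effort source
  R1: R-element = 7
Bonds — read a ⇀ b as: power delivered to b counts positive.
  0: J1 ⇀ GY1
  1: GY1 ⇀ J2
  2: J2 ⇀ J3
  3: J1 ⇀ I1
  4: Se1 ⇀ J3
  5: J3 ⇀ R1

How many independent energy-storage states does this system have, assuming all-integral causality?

1  (I1 all integral)

β4 →J3  (Se1 (Se) sets effort on bond)
β3 →I1  (I1 outputs flow p/I1)
β0 →J1  (J1 needs exactly one e-in)
β1 →J2  (GY1: gyrator matches bond 0)
β2 →J3  (J2 needs exactly one f-in)
β5 →R1  (closing 1-jn rule on J3)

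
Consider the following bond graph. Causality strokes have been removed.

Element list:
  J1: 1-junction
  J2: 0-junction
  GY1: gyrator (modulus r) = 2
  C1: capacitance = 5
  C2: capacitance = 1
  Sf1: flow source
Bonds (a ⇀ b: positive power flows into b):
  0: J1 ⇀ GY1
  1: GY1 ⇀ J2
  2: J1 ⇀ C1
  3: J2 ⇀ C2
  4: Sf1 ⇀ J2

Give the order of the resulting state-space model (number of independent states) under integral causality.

2  (C1, C2 all integral)

bond 4 stroke at Sf1  (source Sf1 imposes f)
bond 2 stroke at J1  (prefer integral on C1)
bond 0 stroke at GY1  (J1: last free bond brings flow in)
bond 1 stroke at GY1  (through GY1, causality inverts; strokes same side of GY1)
bond 3 stroke at J2  (J2 needs exactly one e-in)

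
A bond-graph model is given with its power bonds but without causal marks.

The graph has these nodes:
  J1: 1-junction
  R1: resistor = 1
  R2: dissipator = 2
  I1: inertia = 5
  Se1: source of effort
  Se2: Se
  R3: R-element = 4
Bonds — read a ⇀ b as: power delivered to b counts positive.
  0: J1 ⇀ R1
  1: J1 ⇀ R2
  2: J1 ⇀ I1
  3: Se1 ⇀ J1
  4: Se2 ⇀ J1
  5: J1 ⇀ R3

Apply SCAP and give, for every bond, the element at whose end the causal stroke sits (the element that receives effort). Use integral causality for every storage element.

b0 stroke at J1
b1 stroke at J1
b2 stroke at I1
b3 stroke at J1
b4 stroke at J1
b5 stroke at J1

β3 stroke→J1  (Se1 fixes effort; stroke away)
β4 stroke→J1  (Se2: effort source, stroke at far end)
β2 stroke→I1  (I1 integral (f out))
β0 stroke→J1  (J1 flow already set via bond 2)
β1 stroke→J1  (J1: bond 2 brought flow, rest push out)
β5 stroke→J1  (1-jn J1 has f-setter on 2)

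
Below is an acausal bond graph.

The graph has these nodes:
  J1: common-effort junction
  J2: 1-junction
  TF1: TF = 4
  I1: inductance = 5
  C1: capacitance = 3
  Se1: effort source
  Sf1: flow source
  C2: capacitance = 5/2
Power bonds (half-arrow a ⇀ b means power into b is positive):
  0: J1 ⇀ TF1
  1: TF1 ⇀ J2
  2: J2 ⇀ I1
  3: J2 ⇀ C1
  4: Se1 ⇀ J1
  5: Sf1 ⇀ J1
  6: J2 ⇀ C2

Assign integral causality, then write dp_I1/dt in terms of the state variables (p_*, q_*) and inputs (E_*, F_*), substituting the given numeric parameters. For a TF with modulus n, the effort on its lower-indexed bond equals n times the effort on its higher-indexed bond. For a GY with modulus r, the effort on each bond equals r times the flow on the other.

dp_I1/dt = E_Se1/4 - q_C1/3 - 2*q_C2/5

#4 |J1  (source Se1 imposes e)
#5 |Sf1  (source Sf1 imposes f)
#0 |TF1  (J1: bond 4 brought effort, rest push out)
#1 |J2  (TF TF1: opposite of bond 0)
#2 |I1  (I1 outputs flow p/I1)
#3 |J2  (J2 flow already set via bond 2)
#6 |J2  (1-jn J2 has f-setter on 2)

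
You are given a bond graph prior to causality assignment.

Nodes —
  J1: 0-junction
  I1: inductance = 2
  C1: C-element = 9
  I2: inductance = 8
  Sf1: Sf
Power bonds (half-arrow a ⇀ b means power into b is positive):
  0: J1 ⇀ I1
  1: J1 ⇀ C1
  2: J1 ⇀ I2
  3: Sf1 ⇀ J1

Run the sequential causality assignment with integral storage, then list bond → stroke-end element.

bond 3 →Sf1  (Sf1 fixes flow; stroke at Sf1)
bond 0 →I1  (I1 outputs flow p/I1)
bond 1 →J1  (prefer integral on C1)
bond 2 →I2  (J1: bond 1 brought effort, rest push out)

β0 stroke at I1
β1 stroke at J1
β2 stroke at I2
β3 stroke at Sf1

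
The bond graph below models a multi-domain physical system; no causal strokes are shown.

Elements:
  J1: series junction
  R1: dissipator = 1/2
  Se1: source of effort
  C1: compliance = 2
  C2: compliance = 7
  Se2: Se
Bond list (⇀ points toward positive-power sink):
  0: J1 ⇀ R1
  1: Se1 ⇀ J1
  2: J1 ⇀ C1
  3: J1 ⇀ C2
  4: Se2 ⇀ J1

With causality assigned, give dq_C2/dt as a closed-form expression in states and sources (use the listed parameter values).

dq_C2/dt = 2*E_Se1 + 2*E_Se2 - q_C1 - 2*q_C2/7

#1 →J1  (Se1: effort source, stroke at far end)
#4 →J1  (source Se2 imposes e)
#2 →J1  (prefer integral on C1)
#3 →J1  (C2 outputs effort q/C2)
#0 →R1  (J1 needs exactly one f-in)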